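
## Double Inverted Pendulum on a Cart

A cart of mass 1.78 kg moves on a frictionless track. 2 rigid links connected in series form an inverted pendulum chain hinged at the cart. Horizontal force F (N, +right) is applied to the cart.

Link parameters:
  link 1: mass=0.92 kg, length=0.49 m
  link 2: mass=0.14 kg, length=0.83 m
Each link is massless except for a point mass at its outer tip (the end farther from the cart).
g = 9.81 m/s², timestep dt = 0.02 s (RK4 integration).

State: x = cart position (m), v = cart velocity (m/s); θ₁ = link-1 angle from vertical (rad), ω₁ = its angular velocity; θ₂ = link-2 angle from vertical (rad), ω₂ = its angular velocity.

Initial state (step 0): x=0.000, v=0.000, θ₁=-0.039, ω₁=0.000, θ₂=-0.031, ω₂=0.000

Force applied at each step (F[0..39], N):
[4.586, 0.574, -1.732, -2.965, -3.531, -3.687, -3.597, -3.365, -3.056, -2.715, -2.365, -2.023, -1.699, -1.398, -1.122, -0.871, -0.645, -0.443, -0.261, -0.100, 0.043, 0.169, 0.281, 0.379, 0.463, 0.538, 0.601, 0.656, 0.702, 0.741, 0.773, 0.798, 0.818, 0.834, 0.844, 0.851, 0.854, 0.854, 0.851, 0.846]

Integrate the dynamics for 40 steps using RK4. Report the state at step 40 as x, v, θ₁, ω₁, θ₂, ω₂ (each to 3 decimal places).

Answer: x=-0.129, v=-0.128, θ₁=0.022, ω₁=0.017, θ₂=0.011, ω₂=0.031

Derivation:
apply F[0]=+4.586 → step 1: x=0.001, v=0.056, θ₁=-0.040, ω₁=-0.131, θ₂=-0.031, ω₂=0.002
apply F[1]=+0.574 → step 2: x=0.002, v=0.067, θ₁=-0.043, ω₁=-0.171, θ₂=-0.031, ω₂=0.005
apply F[2]=-1.732 → step 3: x=0.003, v=0.053, θ₁=-0.047, ω₁=-0.161, θ₂=-0.031, ω₂=0.009
apply F[3]=-2.965 → step 4: x=0.004, v=0.026, θ₁=-0.049, ω₁=-0.125, θ₂=-0.031, ω₂=0.014
apply F[4]=-3.531 → step 5: x=0.004, v=-0.008, θ₁=-0.052, ω₁=-0.078, θ₂=-0.030, ω₂=0.019
apply F[5]=-3.687 → step 6: x=0.003, v=-0.044, θ₁=-0.053, ω₁=-0.028, θ₂=-0.030, ω₂=0.025
apply F[6]=-3.597 → step 7: x=0.002, v=-0.078, θ₁=-0.053, ω₁=0.019, θ₂=-0.029, ω₂=0.032
apply F[7]=-3.365 → step 8: x=0.000, v=-0.109, θ₁=-0.052, ω₁=0.061, θ₂=-0.028, ω₂=0.038
apply F[8]=-3.056 → step 9: x=-0.002, v=-0.138, θ₁=-0.050, ω₁=0.097, θ₂=-0.028, ω₂=0.045
apply F[9]=-2.715 → step 10: x=-0.005, v=-0.162, θ₁=-0.048, ω₁=0.127, θ₂=-0.027, ω₂=0.051
apply F[10]=-2.365 → step 11: x=-0.009, v=-0.184, θ₁=-0.045, ω₁=0.150, θ₂=-0.026, ω₂=0.056
apply F[11]=-2.023 → step 12: x=-0.012, v=-0.201, θ₁=-0.042, ω₁=0.167, θ₂=-0.024, ω₂=0.061
apply F[12]=-1.699 → step 13: x=-0.017, v=-0.216, θ₁=-0.039, ω₁=0.179, θ₂=-0.023, ω₂=0.066
apply F[13]=-1.398 → step 14: x=-0.021, v=-0.227, θ₁=-0.035, ω₁=0.187, θ₂=-0.022, ω₂=0.070
apply F[14]=-1.122 → step 15: x=-0.026, v=-0.236, θ₁=-0.031, ω₁=0.191, θ₂=-0.020, ω₂=0.073
apply F[15]=-0.871 → step 16: x=-0.030, v=-0.242, θ₁=-0.027, ω₁=0.191, θ₂=-0.019, ω₂=0.076
apply F[16]=-0.645 → step 17: x=-0.035, v=-0.246, θ₁=-0.024, ω₁=0.189, θ₂=-0.017, ω₂=0.078
apply F[17]=-0.443 → step 18: x=-0.040, v=-0.249, θ₁=-0.020, ω₁=0.185, θ₂=-0.016, ω₂=0.079
apply F[18]=-0.261 → step 19: x=-0.045, v=-0.250, θ₁=-0.016, ω₁=0.180, θ₂=-0.014, ω₂=0.080
apply F[19]=-0.100 → step 20: x=-0.050, v=-0.249, θ₁=-0.013, ω₁=0.173, θ₂=-0.013, ω₂=0.080
apply F[20]=+0.043 → step 21: x=-0.055, v=-0.247, θ₁=-0.009, ω₁=0.165, θ₂=-0.011, ω₂=0.080
apply F[21]=+0.169 → step 22: x=-0.060, v=-0.244, θ₁=-0.006, ω₁=0.156, θ₂=-0.009, ω₂=0.079
apply F[22]=+0.281 → step 23: x=-0.065, v=-0.241, θ₁=-0.003, ω₁=0.147, θ₂=-0.008, ω₂=0.078
apply F[23]=+0.379 → step 24: x=-0.070, v=-0.236, θ₁=-0.000, ω₁=0.138, θ₂=-0.006, ω₂=0.077
apply F[24]=+0.463 → step 25: x=-0.074, v=-0.231, θ₁=0.002, ω₁=0.128, θ₂=-0.005, ω₂=0.075
apply F[25]=+0.538 → step 26: x=-0.079, v=-0.226, θ₁=0.005, ω₁=0.118, θ₂=-0.003, ω₂=0.073
apply F[26]=+0.601 → step 27: x=-0.083, v=-0.220, θ₁=0.007, ω₁=0.109, θ₂=-0.002, ω₂=0.070
apply F[27]=+0.656 → step 28: x=-0.088, v=-0.213, θ₁=0.009, ω₁=0.100, θ₂=-0.001, ω₂=0.068
apply F[28]=+0.702 → step 29: x=-0.092, v=-0.206, θ₁=0.011, ω₁=0.091, θ₂=0.001, ω₂=0.065
apply F[29]=+0.741 → step 30: x=-0.096, v=-0.200, θ₁=0.013, ω₁=0.082, θ₂=0.002, ω₂=0.062
apply F[30]=+0.773 → step 31: x=-0.100, v=-0.192, θ₁=0.014, ω₁=0.074, θ₂=0.003, ω₂=0.059
apply F[31]=+0.798 → step 32: x=-0.104, v=-0.185, θ₁=0.016, ω₁=0.066, θ₂=0.004, ω₂=0.056
apply F[32]=+0.818 → step 33: x=-0.107, v=-0.178, θ₁=0.017, ω₁=0.058, θ₂=0.006, ω₂=0.053
apply F[33]=+0.834 → step 34: x=-0.111, v=-0.171, θ₁=0.018, ω₁=0.051, θ₂=0.007, ω₂=0.050
apply F[34]=+0.844 → step 35: x=-0.114, v=-0.163, θ₁=0.019, ω₁=0.045, θ₂=0.008, ω₂=0.047
apply F[35]=+0.851 → step 36: x=-0.117, v=-0.156, θ₁=0.020, ω₁=0.038, θ₂=0.008, ω₂=0.043
apply F[36]=+0.854 → step 37: x=-0.120, v=-0.149, θ₁=0.021, ω₁=0.032, θ₂=0.009, ω₂=0.040
apply F[37]=+0.854 → step 38: x=-0.123, v=-0.142, θ₁=0.021, ω₁=0.027, θ₂=0.010, ω₂=0.037
apply F[38]=+0.851 → step 39: x=-0.126, v=-0.135, θ₁=0.022, ω₁=0.022, θ₂=0.011, ω₂=0.034
apply F[39]=+0.846 → step 40: x=-0.129, v=-0.128, θ₁=0.022, ω₁=0.017, θ₂=0.011, ω₂=0.031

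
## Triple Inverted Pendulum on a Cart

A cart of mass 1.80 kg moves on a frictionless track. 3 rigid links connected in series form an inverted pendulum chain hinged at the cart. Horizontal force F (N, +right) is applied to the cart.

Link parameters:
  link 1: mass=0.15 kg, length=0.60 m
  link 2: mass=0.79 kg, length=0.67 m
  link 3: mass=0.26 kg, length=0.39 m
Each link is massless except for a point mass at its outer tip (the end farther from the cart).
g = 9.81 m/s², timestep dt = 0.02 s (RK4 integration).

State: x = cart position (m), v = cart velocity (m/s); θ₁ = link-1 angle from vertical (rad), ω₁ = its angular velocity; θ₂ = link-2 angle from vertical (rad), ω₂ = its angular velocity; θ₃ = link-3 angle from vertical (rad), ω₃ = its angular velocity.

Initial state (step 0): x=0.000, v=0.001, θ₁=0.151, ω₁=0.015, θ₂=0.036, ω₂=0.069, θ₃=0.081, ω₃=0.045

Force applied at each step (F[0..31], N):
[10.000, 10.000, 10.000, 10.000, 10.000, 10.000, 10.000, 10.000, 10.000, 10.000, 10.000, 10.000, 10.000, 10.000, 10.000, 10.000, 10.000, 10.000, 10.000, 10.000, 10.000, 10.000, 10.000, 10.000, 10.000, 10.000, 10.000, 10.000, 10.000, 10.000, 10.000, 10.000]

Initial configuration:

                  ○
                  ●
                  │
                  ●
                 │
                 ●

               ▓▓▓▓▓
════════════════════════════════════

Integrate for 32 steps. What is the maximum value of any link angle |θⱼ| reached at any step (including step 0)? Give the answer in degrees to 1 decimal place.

Answer: 151.4°

Derivation:
apply F[0]=+10.000 → step 1: x=0.001, v=0.093, θ₁=0.153, ω₁=0.167, θ₂=0.035, ω₂=-0.197, θ₃=0.082, ω₃=0.074
apply F[1]=+10.000 → step 2: x=0.004, v=0.185, θ₁=0.158, ω₁=0.330, θ₂=0.028, ω₂=-0.475, θ₃=0.084, ω₃=0.107
apply F[2]=+10.000 → step 3: x=0.008, v=0.277, θ₁=0.166, ω₁=0.515, θ₂=0.016, ω₂=-0.774, θ₃=0.086, ω₃=0.144
apply F[3]=+10.000 → step 4: x=0.015, v=0.370, θ₁=0.179, ω₁=0.724, θ₂=-0.003, ω₂=-1.100, θ₃=0.090, ω₃=0.188
apply F[4]=+10.000 → step 5: x=0.023, v=0.463, θ₁=0.195, ω₁=0.950, θ₂=-0.029, ω₂=-1.447, θ₃=0.094, ω₃=0.238
apply F[5]=+10.000 → step 6: x=0.033, v=0.558, θ₁=0.217, ω₁=1.175, θ₂=-0.061, ω₂=-1.799, θ₃=0.099, ω₃=0.289
apply F[6]=+10.000 → step 7: x=0.045, v=0.656, θ₁=0.242, ω₁=1.373, θ₂=-0.100, ω₂=-2.134, θ₃=0.106, ω₃=0.338
apply F[7]=+10.000 → step 8: x=0.060, v=0.755, θ₁=0.271, ω₁=1.525, θ₂=-0.146, ω₂=-2.437, θ₃=0.113, ω₃=0.380
apply F[8]=+10.000 → step 9: x=0.076, v=0.857, θ₁=0.303, ω₁=1.625, θ₂=-0.198, ω₂=-2.701, θ₃=0.121, ω₃=0.412
apply F[9]=+10.000 → step 10: x=0.094, v=0.961, θ₁=0.336, ω₁=1.672, θ₂=-0.254, ω₂=-2.930, θ₃=0.129, ω₃=0.433
apply F[10]=+10.000 → step 11: x=0.114, v=1.065, θ₁=0.369, ω₁=1.673, θ₂=-0.315, ω₂=-3.134, θ₃=0.138, ω₃=0.443
apply F[11]=+10.000 → step 12: x=0.136, v=1.170, θ₁=0.402, ω₁=1.634, θ₂=-0.379, ω₂=-3.322, θ₃=0.147, ω₃=0.443
apply F[12]=+10.000 → step 13: x=0.161, v=1.276, θ₁=0.434, ω₁=1.558, θ₂=-0.447, ω₂=-3.503, θ₃=0.156, ω₃=0.433
apply F[13]=+10.000 → step 14: x=0.188, v=1.381, θ₁=0.464, ω₁=1.447, θ₂=-0.519, ω₂=-3.684, θ₃=0.164, ω₃=0.412
apply F[14]=+10.000 → step 15: x=0.216, v=1.487, θ₁=0.492, ω₁=1.300, θ₂=-0.595, ω₂=-3.873, θ₃=0.172, ω₃=0.380
apply F[15]=+10.000 → step 16: x=0.247, v=1.592, θ₁=0.516, ω₁=1.112, θ₂=-0.674, ω₂=-4.074, θ₃=0.179, ω₃=0.336
apply F[16]=+10.000 → step 17: x=0.280, v=1.696, θ₁=0.536, ω₁=0.880, θ₂=-0.758, ω₂=-4.294, θ₃=0.185, ω₃=0.276
apply F[17]=+10.000 → step 18: x=0.315, v=1.800, θ₁=0.551, ω₁=0.593, θ₂=-0.846, ω₂=-4.540, θ₃=0.190, ω₃=0.199
apply F[18]=+10.000 → step 19: x=0.352, v=1.903, θ₁=0.560, ω₁=0.242, θ₂=-0.940, ω₂=-4.816, θ₃=0.193, ω₃=0.100
apply F[19]=+10.000 → step 20: x=0.391, v=2.004, θ₁=0.560, ω₁=-0.187, θ₂=-1.039, ω₂=-5.129, θ₃=0.194, ω₃=-0.024
apply F[20]=+10.000 → step 21: x=0.432, v=2.105, θ₁=0.551, ω₁=-0.711, θ₂=-1.145, ω₂=-5.485, θ₃=0.192, ω₃=-0.180
apply F[21]=+10.000 → step 22: x=0.475, v=2.204, θ₁=0.531, ω₁=-1.347, θ₂=-1.259, ω₂=-5.886, θ₃=0.187, ω₃=-0.374
apply F[22]=+10.000 → step 23: x=0.520, v=2.302, θ₁=0.497, ω₁=-2.114, θ₂=-1.381, ω₂=-6.331, θ₃=0.177, ω₃=-0.611
apply F[23]=+10.000 → step 24: x=0.567, v=2.400, θ₁=0.446, ω₁=-3.024, θ₂=-1.512, ω₂=-6.807, θ₃=0.162, ω₃=-0.894
apply F[24]=+10.000 → step 25: x=0.616, v=2.500, θ₁=0.375, ω₁=-4.078, θ₂=-1.653, ω₂=-7.284, θ₃=0.141, ω₃=-1.221
apply F[25]=+10.000 → step 26: x=0.667, v=2.603, θ₁=0.282, ω₁=-5.250, θ₂=-1.803, ω₂=-7.705, θ₃=0.113, ω₃=-1.575
apply F[26]=+10.000 → step 27: x=0.720, v=2.710, θ₁=0.164, ω₁=-6.475, θ₂=-1.960, ω₂=-7.976, θ₃=0.078, ω₃=-1.925
apply F[27]=+10.000 → step 28: x=0.776, v=2.821, θ₁=0.023, ω₁=-7.642, θ₂=-2.121, ω₂=-7.975, θ₃=0.036, ω₃=-2.228
apply F[28]=+10.000 → step 29: x=0.833, v=2.930, θ₁=-0.140, ω₁=-8.613, θ₂=-2.277, ω₂=-7.590, θ₃=-0.011, ω₃=-2.443
apply F[29]=+10.000 → step 30: x=0.893, v=3.029, θ₁=-0.320, ω₁=-9.281, θ₂=-2.421, ω₂=-6.777, θ₃=-0.061, ω₃=-2.554
apply F[30]=+10.000 → step 31: x=0.954, v=3.110, θ₁=-0.509, ω₁=-9.633, θ₂=-2.545, ω₂=-5.590, θ₃=-0.112, ω₃=-2.576
apply F[31]=+10.000 → step 32: x=1.017, v=3.171, θ₁=-0.703, ω₁=-9.756, θ₂=-2.643, ω₂=-4.153, θ₃=-0.164, ω₃=-2.547
Max |angle| over trajectory = 2.643 rad = 151.4°.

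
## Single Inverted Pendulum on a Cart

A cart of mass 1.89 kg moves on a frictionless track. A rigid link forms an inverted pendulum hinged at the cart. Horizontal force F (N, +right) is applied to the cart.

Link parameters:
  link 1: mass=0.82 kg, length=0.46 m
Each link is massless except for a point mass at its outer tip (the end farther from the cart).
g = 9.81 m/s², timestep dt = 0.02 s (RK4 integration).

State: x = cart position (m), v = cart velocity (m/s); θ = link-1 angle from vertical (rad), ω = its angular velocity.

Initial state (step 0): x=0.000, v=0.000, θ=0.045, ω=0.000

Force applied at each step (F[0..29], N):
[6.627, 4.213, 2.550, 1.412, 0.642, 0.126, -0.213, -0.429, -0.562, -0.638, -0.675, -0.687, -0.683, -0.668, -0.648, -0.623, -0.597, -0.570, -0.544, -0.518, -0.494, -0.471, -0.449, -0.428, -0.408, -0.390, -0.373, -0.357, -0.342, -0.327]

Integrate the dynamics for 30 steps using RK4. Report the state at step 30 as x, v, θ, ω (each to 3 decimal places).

Answer: x=0.050, v=0.025, θ=-0.010, ω=0.006

Derivation:
apply F[0]=+6.627 → step 1: x=0.001, v=0.066, θ=0.044, ω=-0.125
apply F[1]=+4.213 → step 2: x=0.002, v=0.107, θ=0.041, ω=-0.196
apply F[2]=+2.550 → step 3: x=0.005, v=0.131, θ=0.036, ω=-0.231
apply F[3]=+1.412 → step 4: x=0.008, v=0.143, θ=0.032, ω=-0.243
apply F[4]=+0.642 → step 5: x=0.010, v=0.147, θ=0.027, ω=-0.240
apply F[5]=+0.126 → step 6: x=0.013, v=0.147, θ=0.022, ω=-0.228
apply F[6]=-0.213 → step 7: x=0.016, v=0.143, θ=0.018, ω=-0.211
apply F[7]=-0.429 → step 8: x=0.019, v=0.137, θ=0.014, ω=-0.191
apply F[8]=-0.562 → step 9: x=0.022, v=0.130, θ=0.010, ω=-0.171
apply F[9]=-0.638 → step 10: x=0.024, v=0.122, θ=0.007, ω=-0.151
apply F[10]=-0.675 → step 11: x=0.027, v=0.115, θ=0.004, ω=-0.132
apply F[11]=-0.687 → step 12: x=0.029, v=0.107, θ=0.002, ω=-0.115
apply F[12]=-0.683 → step 13: x=0.031, v=0.100, θ=-0.001, ω=-0.099
apply F[13]=-0.668 → step 14: x=0.033, v=0.093, θ=-0.002, ω=-0.085
apply F[14]=-0.648 → step 15: x=0.035, v=0.086, θ=-0.004, ω=-0.072
apply F[15]=-0.623 → step 16: x=0.036, v=0.080, θ=-0.005, ω=-0.060
apply F[16]=-0.597 → step 17: x=0.038, v=0.074, θ=-0.006, ω=-0.050
apply F[17]=-0.570 → step 18: x=0.039, v=0.069, θ=-0.007, ω=-0.041
apply F[18]=-0.544 → step 19: x=0.041, v=0.064, θ=-0.008, ω=-0.033
apply F[19]=-0.518 → step 20: x=0.042, v=0.059, θ=-0.009, ω=-0.027
apply F[20]=-0.494 → step 21: x=0.043, v=0.055, θ=-0.009, ω=-0.021
apply F[21]=-0.471 → step 22: x=0.044, v=0.050, θ=-0.009, ω=-0.015
apply F[22]=-0.449 → step 23: x=0.045, v=0.047, θ=-0.010, ω=-0.011
apply F[23]=-0.428 → step 24: x=0.046, v=0.043, θ=-0.010, ω=-0.007
apply F[24]=-0.408 → step 25: x=0.047, v=0.039, θ=-0.010, ω=-0.004
apply F[25]=-0.390 → step 26: x=0.047, v=0.036, θ=-0.010, ω=-0.001
apply F[26]=-0.373 → step 27: x=0.048, v=0.033, θ=-0.010, ω=0.001
apply F[27]=-0.357 → step 28: x=0.049, v=0.030, θ=-0.010, ω=0.003
apply F[28]=-0.342 → step 29: x=0.049, v=0.027, θ=-0.010, ω=0.005
apply F[29]=-0.327 → step 30: x=0.050, v=0.025, θ=-0.010, ω=0.006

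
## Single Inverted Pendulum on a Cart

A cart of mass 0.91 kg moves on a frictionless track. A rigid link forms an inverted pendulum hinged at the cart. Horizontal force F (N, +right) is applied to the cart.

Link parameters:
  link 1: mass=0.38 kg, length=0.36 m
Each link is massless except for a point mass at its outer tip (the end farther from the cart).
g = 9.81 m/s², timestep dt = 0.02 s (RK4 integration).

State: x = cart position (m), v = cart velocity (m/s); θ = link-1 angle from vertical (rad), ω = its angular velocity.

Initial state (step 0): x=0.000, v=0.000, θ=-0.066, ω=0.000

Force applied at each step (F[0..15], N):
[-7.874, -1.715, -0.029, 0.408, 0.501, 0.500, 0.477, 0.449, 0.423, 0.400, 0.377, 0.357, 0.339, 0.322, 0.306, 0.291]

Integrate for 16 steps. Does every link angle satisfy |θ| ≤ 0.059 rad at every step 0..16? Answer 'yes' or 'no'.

Answer: no

Derivation:
apply F[0]=-7.874 → step 1: x=-0.002, v=-0.167, θ=-0.062, ω=0.429
apply F[1]=-1.715 → step 2: x=-0.005, v=-0.201, θ=-0.053, ω=0.489
apply F[2]=-0.029 → step 3: x=-0.009, v=-0.197, θ=-0.043, ω=0.454
apply F[3]=+0.408 → step 4: x=-0.013, v=-0.185, θ=-0.035, ω=0.400
apply F[4]=+0.501 → step 5: x=-0.017, v=-0.172, θ=-0.027, ω=0.345
apply F[5]=+0.500 → step 6: x=-0.020, v=-0.159, θ=-0.021, ω=0.297
apply F[6]=+0.477 → step 7: x=-0.023, v=-0.147, θ=-0.015, ω=0.254
apply F[7]=+0.449 → step 8: x=-0.026, v=-0.136, θ=-0.011, ω=0.216
apply F[8]=+0.423 → step 9: x=-0.029, v=-0.126, θ=-0.007, ω=0.184
apply F[9]=+0.400 → step 10: x=-0.031, v=-0.117, θ=-0.003, ω=0.156
apply F[10]=+0.377 → step 11: x=-0.033, v=-0.108, θ=-0.000, ω=0.132
apply F[11]=+0.357 → step 12: x=-0.035, v=-0.100, θ=0.002, ω=0.110
apply F[12]=+0.339 → step 13: x=-0.037, v=-0.093, θ=0.004, ω=0.092
apply F[13]=+0.322 → step 14: x=-0.039, v=-0.087, θ=0.006, ω=0.076
apply F[14]=+0.306 → step 15: x=-0.041, v=-0.080, θ=0.007, ω=0.063
apply F[15]=+0.291 → step 16: x=-0.042, v=-0.075, θ=0.008, ω=0.051
Max |angle| over trajectory = 0.066 rad; bound = 0.059 → exceeded.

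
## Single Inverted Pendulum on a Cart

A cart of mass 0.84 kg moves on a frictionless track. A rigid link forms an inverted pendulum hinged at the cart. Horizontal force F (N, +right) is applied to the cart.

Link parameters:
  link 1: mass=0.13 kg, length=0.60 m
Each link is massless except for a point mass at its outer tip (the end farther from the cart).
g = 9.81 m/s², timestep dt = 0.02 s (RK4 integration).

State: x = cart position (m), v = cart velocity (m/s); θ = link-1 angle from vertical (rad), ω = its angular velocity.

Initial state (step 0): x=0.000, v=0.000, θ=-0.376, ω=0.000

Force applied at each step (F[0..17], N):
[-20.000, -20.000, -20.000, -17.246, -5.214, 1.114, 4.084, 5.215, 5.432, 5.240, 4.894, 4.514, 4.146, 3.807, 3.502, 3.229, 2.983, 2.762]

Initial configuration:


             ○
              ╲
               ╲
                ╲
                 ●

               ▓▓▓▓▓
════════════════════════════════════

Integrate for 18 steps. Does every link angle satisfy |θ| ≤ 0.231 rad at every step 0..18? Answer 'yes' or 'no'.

Answer: no

Derivation:
apply F[0]=-20.000 → step 1: x=-0.005, v=-0.457, θ=-0.370, ω=0.589
apply F[1]=-20.000 → step 2: x=-0.018, v=-0.914, θ=-0.352, ω=1.186
apply F[2]=-20.000 → step 3: x=-0.041, v=-1.374, θ=-0.323, ω=1.801
apply F[3]=-17.246 → step 4: x=-0.073, v=-1.773, θ=-0.281, ω=2.338
apply F[4]=-5.214 → step 5: x=-0.109, v=-1.892, θ=-0.233, ω=2.445
apply F[5]=+1.114 → step 6: x=-0.147, v=-1.861, θ=-0.186, ω=2.328
apply F[6]=+4.084 → step 7: x=-0.183, v=-1.761, θ=-0.141, ω=2.110
apply F[7]=+5.215 → step 8: x=-0.217, v=-1.634, θ=-0.102, ω=1.861
apply F[8]=+5.432 → step 9: x=-0.248, v=-1.503, θ=-0.067, ω=1.616
apply F[9]=+5.240 → step 10: x=-0.277, v=-1.377, θ=-0.037, ω=1.389
apply F[10]=+4.894 → step 11: x=-0.304, v=-1.260, θ=-0.011, ω=1.186
apply F[11]=+4.514 → step 12: x=-0.328, v=-1.152, θ=0.011, ω=1.007
apply F[12]=+4.146 → step 13: x=-0.350, v=-1.054, θ=0.029, ω=0.850
apply F[13]=+3.807 → step 14: x=-0.370, v=-0.965, θ=0.045, ω=0.713
apply F[14]=+3.502 → step 15: x=-0.388, v=-0.883, θ=0.058, ω=0.594
apply F[15]=+3.229 → step 16: x=-0.405, v=-0.808, θ=0.069, ω=0.490
apply F[16]=+2.983 → step 17: x=-0.421, v=-0.739, θ=0.078, ω=0.400
apply F[17]=+2.762 → step 18: x=-0.435, v=-0.676, θ=0.085, ω=0.322
Max |angle| over trajectory = 0.376 rad; bound = 0.231 → exceeded.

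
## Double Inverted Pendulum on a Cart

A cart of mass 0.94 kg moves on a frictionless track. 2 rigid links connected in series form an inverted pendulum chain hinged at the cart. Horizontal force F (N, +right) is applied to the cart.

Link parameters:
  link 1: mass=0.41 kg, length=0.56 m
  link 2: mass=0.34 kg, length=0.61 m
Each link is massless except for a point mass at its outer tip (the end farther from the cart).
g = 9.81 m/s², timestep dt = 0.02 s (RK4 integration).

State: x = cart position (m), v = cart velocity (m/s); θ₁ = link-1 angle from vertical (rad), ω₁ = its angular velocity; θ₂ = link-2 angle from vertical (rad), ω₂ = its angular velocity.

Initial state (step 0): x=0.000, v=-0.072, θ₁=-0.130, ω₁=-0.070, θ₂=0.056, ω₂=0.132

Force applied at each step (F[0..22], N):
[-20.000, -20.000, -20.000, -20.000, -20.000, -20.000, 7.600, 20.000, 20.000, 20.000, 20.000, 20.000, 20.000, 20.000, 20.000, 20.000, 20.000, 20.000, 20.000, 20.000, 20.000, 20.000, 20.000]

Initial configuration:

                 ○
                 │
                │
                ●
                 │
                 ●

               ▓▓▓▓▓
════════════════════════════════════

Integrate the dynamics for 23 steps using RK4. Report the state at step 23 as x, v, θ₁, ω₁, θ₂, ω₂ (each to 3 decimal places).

Answer: x=-0.078, v=3.060, θ₁=0.458, ω₁=-1.121, θ₂=-0.195, ω₂=-3.538

Derivation:
apply F[0]=-20.000 → step 1: x=-0.005, v=-0.473, θ₁=-0.125, ω₁=0.531, θ₂=0.060, ω₂=0.264
apply F[1]=-20.000 → step 2: x=-0.019, v=-0.877, θ₁=-0.109, ω₁=1.147, θ₂=0.067, ω₂=0.387
apply F[2]=-20.000 → step 3: x=-0.041, v=-1.287, θ₁=-0.079, ω₁=1.794, θ₂=0.075, ω₂=0.488
apply F[3]=-20.000 → step 4: x=-0.070, v=-1.705, θ₁=-0.037, ω₁=2.484, θ₂=0.086, ω₂=0.558
apply F[4]=-20.000 → step 5: x=-0.109, v=-2.129, θ₁=0.020, ω₁=3.223, θ₂=0.097, ω₂=0.590
apply F[5]=-20.000 → step 6: x=-0.156, v=-2.556, θ₁=0.093, ω₁=4.000, θ₂=0.109, ω₂=0.595
apply F[6]=+7.600 → step 7: x=-0.205, v=-2.399, θ₁=0.170, ω₁=3.769, θ₂=0.121, ω₂=0.593
apply F[7]=+20.000 → step 8: x=-0.249, v=-1.996, θ₁=0.239, ω₁=3.153, θ₂=0.133, ω₂=0.559
apply F[8]=+20.000 → step 9: x=-0.285, v=-1.612, θ₁=0.297, ω₁=2.621, θ₂=0.143, ω₂=0.483
apply F[9]=+20.000 → step 10: x=-0.314, v=-1.244, θ₁=0.345, ω₁=2.168, θ₂=0.152, ω₂=0.363
apply F[10]=+20.000 → step 11: x=-0.335, v=-0.892, θ₁=0.384, ω₁=1.782, θ₂=0.157, ω₂=0.202
apply F[11]=+20.000 → step 12: x=-0.349, v=-0.551, θ₁=0.416, ω₁=1.452, θ₂=0.160, ω₂=0.007
apply F[12]=+20.000 → step 13: x=-0.357, v=-0.219, θ₁=0.442, ω₁=1.166, θ₂=0.158, ω₂=-0.218
apply F[13]=+20.000 → step 14: x=-0.358, v=0.107, θ₁=0.463, ω₁=0.915, θ₂=0.151, ω₂=-0.470
apply F[14]=+20.000 → step 15: x=-0.353, v=0.429, θ₁=0.479, ω₁=0.690, θ₂=0.139, ω₂=-0.746
apply F[15]=+20.000 → step 16: x=-0.341, v=0.748, θ₁=0.491, ω₁=0.485, θ₂=0.121, ω₂=-1.044
apply F[16]=+20.000 → step 17: x=-0.323, v=1.067, θ₁=0.499, ω₁=0.291, θ₂=0.097, ω₂=-1.362
apply F[17]=+20.000 → step 18: x=-0.298, v=1.386, θ₁=0.503, ω₁=0.100, θ₂=0.066, ω₂=-1.698
apply F[18]=+20.000 → step 19: x=-0.267, v=1.709, θ₁=0.503, ω₁=-0.095, θ₂=0.029, ω₂=-2.050
apply F[19]=+20.000 → step 20: x=-0.230, v=2.036, θ₁=0.499, ω₁=-0.305, θ₂=-0.016, ω₂=-2.415
apply F[20]=+20.000 → step 21: x=-0.186, v=2.370, θ₁=0.490, ω₁=-0.537, θ₂=-0.068, ω₂=-2.788
apply F[21]=+20.000 → step 22: x=-0.135, v=2.710, θ₁=0.477, ω₁=-0.805, θ₂=-0.128, ω₂=-3.165
apply F[22]=+20.000 → step 23: x=-0.078, v=3.060, θ₁=0.458, ω₁=-1.121, θ₂=-0.195, ω₂=-3.538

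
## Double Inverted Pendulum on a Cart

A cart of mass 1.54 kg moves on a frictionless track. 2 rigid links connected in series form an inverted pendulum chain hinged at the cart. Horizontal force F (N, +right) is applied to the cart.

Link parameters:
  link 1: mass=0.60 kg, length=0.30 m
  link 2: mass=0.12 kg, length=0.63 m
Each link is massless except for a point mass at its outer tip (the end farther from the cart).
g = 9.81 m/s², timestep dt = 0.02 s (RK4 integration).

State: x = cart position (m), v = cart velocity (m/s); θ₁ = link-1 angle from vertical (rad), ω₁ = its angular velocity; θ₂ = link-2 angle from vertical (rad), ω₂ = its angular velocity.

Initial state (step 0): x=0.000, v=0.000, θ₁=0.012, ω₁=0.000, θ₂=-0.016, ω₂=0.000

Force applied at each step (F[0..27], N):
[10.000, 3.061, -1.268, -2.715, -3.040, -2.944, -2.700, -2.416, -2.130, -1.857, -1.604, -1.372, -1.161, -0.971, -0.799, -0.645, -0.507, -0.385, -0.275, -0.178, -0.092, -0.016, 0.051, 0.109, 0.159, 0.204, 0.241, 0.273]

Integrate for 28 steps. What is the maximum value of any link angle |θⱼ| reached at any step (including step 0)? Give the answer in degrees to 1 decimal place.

Answer: 2.2°

Derivation:
apply F[0]=+10.000 → step 1: x=0.001, v=0.129, θ₁=0.008, ω₁=-0.419, θ₂=-0.016, ω₂=-0.010
apply F[1]=+3.061 → step 2: x=0.004, v=0.168, θ₁=-0.002, ω₁=-0.546, θ₂=-0.016, ω₂=-0.017
apply F[2]=-1.268 → step 3: x=0.007, v=0.153, θ₁=-0.012, ω₁=-0.497, θ₂=-0.017, ω₂=-0.021
apply F[3]=-2.715 → step 4: x=0.010, v=0.119, θ₁=-0.021, ω₁=-0.395, θ₂=-0.017, ω₂=-0.021
apply F[4]=-3.040 → step 5: x=0.012, v=0.082, θ₁=-0.028, ω₁=-0.289, θ₂=-0.018, ω₂=-0.018
apply F[5]=-2.944 → step 6: x=0.013, v=0.046, θ₁=-0.033, ω₁=-0.192, θ₂=-0.018, ω₂=-0.013
apply F[6]=-2.700 → step 7: x=0.014, v=0.014, θ₁=-0.036, ω₁=-0.111, θ₂=-0.018, ω₂=-0.007
apply F[7]=-2.416 → step 8: x=0.014, v=-0.014, θ₁=-0.037, ω₁=-0.044, θ₂=-0.018, ω₂=-0.000
apply F[8]=-2.130 → step 9: x=0.014, v=-0.038, θ₁=-0.038, ω₁=0.010, θ₂=-0.018, ω₂=0.007
apply F[9]=-1.857 → step 10: x=0.013, v=-0.059, θ₁=-0.037, ω₁=0.052, θ₂=-0.018, ω₂=0.014
apply F[10]=-1.604 → step 11: x=0.011, v=-0.076, θ₁=-0.036, ω₁=0.084, θ₂=-0.018, ω₂=0.021
apply F[11]=-1.372 → step 12: x=0.010, v=-0.091, θ₁=-0.034, ω₁=0.107, θ₂=-0.017, ω₂=0.028
apply F[12]=-1.161 → step 13: x=0.008, v=-0.103, θ₁=-0.031, ω₁=0.124, θ₂=-0.016, ω₂=0.034
apply F[13]=-0.971 → step 14: x=0.005, v=-0.113, θ₁=-0.029, ω₁=0.135, θ₂=-0.016, ω₂=0.039
apply F[14]=-0.799 → step 15: x=0.003, v=-0.120, θ₁=-0.026, ω₁=0.142, θ₂=-0.015, ω₂=0.044
apply F[15]=-0.645 → step 16: x=0.001, v=-0.127, θ₁=-0.023, ω₁=0.145, θ₂=-0.014, ω₂=0.048
apply F[16]=-0.507 → step 17: x=-0.002, v=-0.131, θ₁=-0.020, ω₁=0.145, θ₂=-0.013, ω₂=0.051
apply F[17]=-0.385 → step 18: x=-0.005, v=-0.134, θ₁=-0.017, ω₁=0.142, θ₂=-0.012, ω₂=0.053
apply F[18]=-0.275 → step 19: x=-0.007, v=-0.137, θ₁=-0.015, ω₁=0.138, θ₂=-0.011, ω₂=0.055
apply F[19]=-0.178 → step 20: x=-0.010, v=-0.138, θ₁=-0.012, ω₁=0.133, θ₂=-0.010, ω₂=0.056
apply F[20]=-0.092 → step 21: x=-0.013, v=-0.138, θ₁=-0.009, ω₁=0.126, θ₂=-0.009, ω₂=0.057
apply F[21]=-0.016 → step 22: x=-0.016, v=-0.137, θ₁=-0.007, ω₁=0.119, θ₂=-0.007, ω₂=0.057
apply F[22]=+0.051 → step 23: x=-0.018, v=-0.136, θ₁=-0.005, ω₁=0.112, θ₂=-0.006, ω₂=0.056
apply F[23]=+0.109 → step 24: x=-0.021, v=-0.134, θ₁=-0.003, ω₁=0.104, θ₂=-0.005, ω₂=0.055
apply F[24]=+0.159 → step 25: x=-0.024, v=-0.132, θ₁=-0.001, ω₁=0.096, θ₂=-0.004, ω₂=0.054
apply F[25]=+0.204 → step 26: x=-0.026, v=-0.130, θ₁=0.001, ω₁=0.088, θ₂=-0.003, ω₂=0.053
apply F[26]=+0.241 → step 27: x=-0.029, v=-0.127, θ₁=0.003, ω₁=0.080, θ₂=-0.002, ω₂=0.051
apply F[27]=+0.273 → step 28: x=-0.031, v=-0.123, θ₁=0.005, ω₁=0.073, θ₂=-0.001, ω₂=0.049
Max |angle| over trajectory = 0.038 rad = 2.2°.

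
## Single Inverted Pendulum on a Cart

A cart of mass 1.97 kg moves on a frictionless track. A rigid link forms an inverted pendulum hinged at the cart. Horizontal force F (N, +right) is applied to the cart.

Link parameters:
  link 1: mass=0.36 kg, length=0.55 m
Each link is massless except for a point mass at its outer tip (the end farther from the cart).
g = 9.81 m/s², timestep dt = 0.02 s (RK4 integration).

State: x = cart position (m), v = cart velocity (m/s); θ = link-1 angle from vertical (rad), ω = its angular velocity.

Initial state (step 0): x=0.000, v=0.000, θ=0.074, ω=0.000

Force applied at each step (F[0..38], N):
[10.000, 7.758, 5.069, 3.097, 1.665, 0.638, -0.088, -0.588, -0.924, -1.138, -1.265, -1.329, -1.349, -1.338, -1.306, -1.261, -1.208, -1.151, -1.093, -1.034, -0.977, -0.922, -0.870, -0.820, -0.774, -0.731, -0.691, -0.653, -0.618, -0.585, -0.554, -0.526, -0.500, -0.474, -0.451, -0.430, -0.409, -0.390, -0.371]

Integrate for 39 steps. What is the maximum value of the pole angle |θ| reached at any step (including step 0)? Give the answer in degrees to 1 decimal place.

apply F[0]=+10.000 → step 1: x=0.001, v=0.099, θ=0.072, ω=-0.153
apply F[1]=+7.758 → step 2: x=0.004, v=0.175, θ=0.068, ω=-0.266
apply F[2]=+5.069 → step 3: x=0.008, v=0.224, θ=0.062, ω=-0.332
apply F[3]=+3.097 → step 4: x=0.012, v=0.253, θ=0.055, ω=-0.364
apply F[4]=+1.665 → step 5: x=0.018, v=0.268, θ=0.048, ω=-0.373
apply F[5]=+0.638 → step 6: x=0.023, v=0.273, θ=0.041, ω=-0.366
apply F[6]=-0.088 → step 7: x=0.029, v=0.271, θ=0.033, ω=-0.349
apply F[7]=-0.588 → step 8: x=0.034, v=0.264, θ=0.027, ω=-0.325
apply F[8]=-0.924 → step 9: x=0.039, v=0.254, θ=0.021, ω=-0.298
apply F[9]=-1.138 → step 10: x=0.044, v=0.242, θ=0.015, ω=-0.270
apply F[10]=-1.265 → step 11: x=0.049, v=0.228, θ=0.010, ω=-0.241
apply F[11]=-1.329 → step 12: x=0.053, v=0.215, θ=0.005, ω=-0.214
apply F[12]=-1.349 → step 13: x=0.057, v=0.201, θ=0.001, ω=-0.187
apply F[13]=-1.338 → step 14: x=0.061, v=0.187, θ=-0.002, ω=-0.163
apply F[14]=-1.306 → step 15: x=0.065, v=0.174, θ=-0.005, ω=-0.141
apply F[15]=-1.261 → step 16: x=0.068, v=0.162, θ=-0.008, ω=-0.120
apply F[16]=-1.208 → step 17: x=0.071, v=0.150, θ=-0.010, ω=-0.102
apply F[17]=-1.151 → step 18: x=0.074, v=0.138, θ=-0.012, ω=-0.085
apply F[18]=-1.093 → step 19: x=0.077, v=0.128, θ=-0.014, ω=-0.070
apply F[19]=-1.034 → step 20: x=0.079, v=0.118, θ=-0.015, ω=-0.057
apply F[20]=-0.977 → step 21: x=0.082, v=0.108, θ=-0.016, ω=-0.046
apply F[21]=-0.922 → step 22: x=0.084, v=0.100, θ=-0.017, ω=-0.036
apply F[22]=-0.870 → step 23: x=0.086, v=0.091, θ=-0.017, ω=-0.027
apply F[23]=-0.820 → step 24: x=0.087, v=0.084, θ=-0.018, ω=-0.019
apply F[24]=-0.774 → step 25: x=0.089, v=0.077, θ=-0.018, ω=-0.012
apply F[25]=-0.731 → step 26: x=0.090, v=0.070, θ=-0.018, ω=-0.007
apply F[26]=-0.691 → step 27: x=0.092, v=0.063, θ=-0.018, ω=-0.002
apply F[27]=-0.653 → step 28: x=0.093, v=0.057, θ=-0.018, ω=0.003
apply F[28]=-0.618 → step 29: x=0.094, v=0.052, θ=-0.018, ω=0.006
apply F[29]=-0.585 → step 30: x=0.095, v=0.047, θ=-0.018, ω=0.009
apply F[30]=-0.554 → step 31: x=0.096, v=0.042, θ=-0.018, ω=0.012
apply F[31]=-0.526 → step 32: x=0.097, v=0.037, θ=-0.018, ω=0.014
apply F[32]=-0.500 → step 33: x=0.097, v=0.032, θ=-0.017, ω=0.016
apply F[33]=-0.474 → step 34: x=0.098, v=0.028, θ=-0.017, ω=0.018
apply F[34]=-0.451 → step 35: x=0.098, v=0.024, θ=-0.017, ω=0.019
apply F[35]=-0.430 → step 36: x=0.099, v=0.020, θ=-0.016, ω=0.020
apply F[36]=-0.409 → step 37: x=0.099, v=0.017, θ=-0.016, ω=0.020
apply F[37]=-0.390 → step 38: x=0.100, v=0.013, θ=-0.015, ω=0.021
apply F[38]=-0.371 → step 39: x=0.100, v=0.010, θ=-0.015, ω=0.021
Max |angle| over trajectory = 0.074 rad = 4.2°.

Answer: 4.2°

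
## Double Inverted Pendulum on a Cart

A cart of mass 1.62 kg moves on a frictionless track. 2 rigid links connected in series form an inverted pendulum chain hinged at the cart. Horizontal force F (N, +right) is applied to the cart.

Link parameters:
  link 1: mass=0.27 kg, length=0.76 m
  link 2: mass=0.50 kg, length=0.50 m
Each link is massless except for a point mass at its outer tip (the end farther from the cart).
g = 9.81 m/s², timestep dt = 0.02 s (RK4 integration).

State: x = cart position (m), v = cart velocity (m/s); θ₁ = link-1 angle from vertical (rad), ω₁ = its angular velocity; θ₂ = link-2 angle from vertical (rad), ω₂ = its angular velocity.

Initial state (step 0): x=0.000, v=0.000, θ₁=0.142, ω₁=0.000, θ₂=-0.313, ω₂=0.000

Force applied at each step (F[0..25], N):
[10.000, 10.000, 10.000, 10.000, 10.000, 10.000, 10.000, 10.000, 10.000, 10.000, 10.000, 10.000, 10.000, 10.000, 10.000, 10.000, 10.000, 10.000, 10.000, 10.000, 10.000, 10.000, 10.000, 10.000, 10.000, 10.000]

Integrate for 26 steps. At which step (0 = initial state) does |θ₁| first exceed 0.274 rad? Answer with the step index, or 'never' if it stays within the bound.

Answer: 23

Derivation:
apply F[0]=+10.000 → step 1: x=0.001, v=0.113, θ₁=0.142, ω₁=0.038, θ₂=-0.317, ω₂=-0.388
apply F[1]=+10.000 → step 2: x=0.005, v=0.226, θ₁=0.144, ω₁=0.074, θ₂=-0.329, ω₂=-0.776
apply F[2]=+10.000 → step 3: x=0.010, v=0.340, θ₁=0.145, ω₁=0.106, θ₂=-0.348, ω₂=-1.164
apply F[3]=+10.000 → step 4: x=0.018, v=0.453, θ₁=0.148, ω₁=0.132, θ₂=-0.375, ω₂=-1.549
apply F[4]=+10.000 → step 5: x=0.028, v=0.568, θ₁=0.151, ω₁=0.148, θ₂=-0.410, ω₂=-1.931
apply F[5]=+10.000 → step 6: x=0.041, v=0.683, θ₁=0.154, ω₁=0.151, θ₂=-0.452, ω₂=-2.306
apply F[6]=+10.000 → step 7: x=0.056, v=0.798, θ₁=0.156, ω₁=0.135, θ₂=-0.502, ω₂=-2.672
apply F[7]=+10.000 → step 8: x=0.073, v=0.914, θ₁=0.159, ω₁=0.098, θ₂=-0.559, ω₂=-3.026
apply F[8]=+10.000 → step 9: x=0.092, v=1.031, θ₁=0.160, ω₁=0.034, θ₂=-0.623, ω₂=-3.368
apply F[9]=+10.000 → step 10: x=0.114, v=1.149, θ₁=0.160, ω₁=-0.059, θ₂=-0.694, ω₂=-3.697
apply F[10]=+10.000 → step 11: x=0.138, v=1.267, θ₁=0.158, ω₁=-0.186, θ₂=-0.771, ω₂=-4.014
apply F[11]=+10.000 → step 12: x=0.165, v=1.385, θ₁=0.152, ω₁=-0.348, θ₂=-0.854, ω₂=-4.320
apply F[12]=+10.000 → step 13: x=0.194, v=1.504, θ₁=0.143, ω₁=-0.549, θ₂=-0.944, ω₂=-4.618
apply F[13]=+10.000 → step 14: x=0.225, v=1.624, θ₁=0.130, ω₁=-0.792, θ₂=-1.039, ω₂=-4.907
apply F[14]=+10.000 → step 15: x=0.259, v=1.745, θ₁=0.111, ω₁=-1.080, θ₂=-1.140, ω₂=-5.187
apply F[15]=+10.000 → step 16: x=0.295, v=1.866, θ₁=0.087, ω₁=-1.414, θ₂=-1.246, ω₂=-5.456
apply F[16]=+10.000 → step 17: x=0.333, v=1.988, θ₁=0.055, ω₁=-1.796, θ₂=-1.358, ω₂=-5.709
apply F[17]=+10.000 → step 18: x=0.374, v=2.111, θ₁=0.014, ω₁=-2.224, θ₂=-1.474, ω₂=-5.935
apply F[18]=+10.000 → step 19: x=0.418, v=2.234, θ₁=-0.035, ω₁=-2.696, θ₂=-1.595, ω₂=-6.119
apply F[19]=+10.000 → step 20: x=0.464, v=2.358, θ₁=-0.094, ω₁=-3.203, θ₂=-1.719, ω₂=-6.242
apply F[20]=+10.000 → step 21: x=0.512, v=2.482, θ₁=-0.163, ω₁=-3.733, θ₂=-1.844, ω₂=-6.276
apply F[21]=+10.000 → step 22: x=0.563, v=2.604, θ₁=-0.243, ω₁=-4.267, θ₂=-1.969, ω₂=-6.192
apply F[22]=+10.000 → step 23: x=0.616, v=2.722, θ₁=-0.334, ω₁=-4.783, θ₂=-2.091, ω₂=-5.959
apply F[23]=+10.000 → step 24: x=0.672, v=2.832, θ₁=-0.434, ω₁=-5.260, θ₂=-2.206, ω₂=-5.553
apply F[24]=+10.000 → step 25: x=0.729, v=2.932, θ₁=-0.544, ω₁=-5.680, θ₂=-2.312, ω₂=-4.963
apply F[25]=+10.000 → step 26: x=0.789, v=3.018, θ₁=-0.661, ω₁=-6.036, θ₂=-2.404, ω₂=-4.191
|θ₁| = 0.334 > 0.274 first at step 23.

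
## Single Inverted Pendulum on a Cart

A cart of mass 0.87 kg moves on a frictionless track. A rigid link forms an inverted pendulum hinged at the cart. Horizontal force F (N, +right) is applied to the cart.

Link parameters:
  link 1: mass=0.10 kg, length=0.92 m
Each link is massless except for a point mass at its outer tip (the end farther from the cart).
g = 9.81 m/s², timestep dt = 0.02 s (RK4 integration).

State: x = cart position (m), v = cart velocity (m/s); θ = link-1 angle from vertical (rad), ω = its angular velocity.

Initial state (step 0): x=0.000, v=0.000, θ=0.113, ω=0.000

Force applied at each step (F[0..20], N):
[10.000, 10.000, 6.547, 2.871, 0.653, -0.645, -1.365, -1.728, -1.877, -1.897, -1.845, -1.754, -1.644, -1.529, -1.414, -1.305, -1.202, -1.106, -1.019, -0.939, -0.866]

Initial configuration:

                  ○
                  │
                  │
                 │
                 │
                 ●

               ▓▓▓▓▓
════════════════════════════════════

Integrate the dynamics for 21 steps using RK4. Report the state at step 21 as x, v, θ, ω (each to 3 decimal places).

Answer: x=0.175, v=0.169, θ=-0.026, ω=-0.059

Derivation:
apply F[0]=+10.000 → step 1: x=0.002, v=0.227, θ=0.111, ω=-0.221
apply F[1]=+10.000 → step 2: x=0.009, v=0.454, θ=0.104, ω=-0.444
apply F[2]=+6.547 → step 3: x=0.020, v=0.602, θ=0.094, ω=-0.583
apply F[3]=+2.871 → step 4: x=0.032, v=0.666, θ=0.082, ω=-0.634
apply F[4]=+0.653 → step 5: x=0.046, v=0.680, θ=0.069, ω=-0.632
apply F[5]=-0.645 → step 6: x=0.059, v=0.664, θ=0.057, ω=-0.601
apply F[6]=-1.365 → step 7: x=0.072, v=0.631, θ=0.045, ω=-0.555
apply F[7]=-1.728 → step 8: x=0.084, v=0.591, θ=0.035, ω=-0.502
apply F[8]=-1.877 → step 9: x=0.096, v=0.547, θ=0.025, ω=-0.449
apply F[9]=-1.897 → step 10: x=0.106, v=0.503, θ=0.017, ω=-0.396
apply F[10]=-1.845 → step 11: x=0.116, v=0.460, θ=0.009, ω=-0.347
apply F[11]=-1.754 → step 12: x=0.125, v=0.420, θ=0.003, ω=-0.302
apply F[12]=-1.644 → step 13: x=0.133, v=0.382, θ=-0.003, ω=-0.261
apply F[13]=-1.529 → step 14: x=0.140, v=0.347, θ=-0.008, ω=-0.224
apply F[14]=-1.414 → step 15: x=0.147, v=0.314, θ=-0.012, ω=-0.191
apply F[15]=-1.305 → step 16: x=0.153, v=0.285, θ=-0.015, ω=-0.162
apply F[16]=-1.202 → step 17: x=0.158, v=0.258, θ=-0.018, ω=-0.136
apply F[17]=-1.106 → step 18: x=0.163, v=0.233, θ=-0.021, ω=-0.113
apply F[18]=-1.019 → step 19: x=0.167, v=0.210, θ=-0.023, ω=-0.092
apply F[19]=-0.939 → step 20: x=0.171, v=0.189, θ=-0.025, ω=-0.075
apply F[20]=-0.866 → step 21: x=0.175, v=0.169, θ=-0.026, ω=-0.059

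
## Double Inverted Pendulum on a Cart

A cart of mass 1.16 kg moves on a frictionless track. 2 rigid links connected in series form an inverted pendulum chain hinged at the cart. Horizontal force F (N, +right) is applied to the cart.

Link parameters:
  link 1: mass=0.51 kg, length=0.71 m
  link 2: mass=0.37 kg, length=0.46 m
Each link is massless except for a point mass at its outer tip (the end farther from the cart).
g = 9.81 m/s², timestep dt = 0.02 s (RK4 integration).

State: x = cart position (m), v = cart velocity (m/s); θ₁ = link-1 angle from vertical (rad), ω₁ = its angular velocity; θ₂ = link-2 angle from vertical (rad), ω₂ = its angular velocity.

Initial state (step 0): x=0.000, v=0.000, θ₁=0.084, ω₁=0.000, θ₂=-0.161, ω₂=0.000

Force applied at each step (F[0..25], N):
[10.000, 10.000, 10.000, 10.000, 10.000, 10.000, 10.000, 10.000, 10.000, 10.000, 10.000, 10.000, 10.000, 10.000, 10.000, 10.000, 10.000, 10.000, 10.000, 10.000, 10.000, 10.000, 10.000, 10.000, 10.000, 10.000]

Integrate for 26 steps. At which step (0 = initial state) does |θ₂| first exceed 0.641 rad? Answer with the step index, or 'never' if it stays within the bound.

Answer: 19

Derivation:
apply F[0]=+10.000 → step 1: x=0.002, v=0.160, θ₁=0.082, ω₁=-0.153, θ₂=-0.163, ω₂=-0.182
apply F[1]=+10.000 → step 2: x=0.006, v=0.320, θ₁=0.078, ω₁=-0.308, θ₂=-0.168, ω₂=-0.364
apply F[2]=+10.000 → step 3: x=0.014, v=0.481, θ₁=0.070, ω₁=-0.467, θ₂=-0.177, ω₂=-0.543
apply F[3]=+10.000 → step 4: x=0.026, v=0.644, θ₁=0.059, ω₁=-0.632, θ₂=-0.190, ω₂=-0.720
apply F[4]=+10.000 → step 5: x=0.040, v=0.809, θ₁=0.045, ω₁=-0.805, θ₂=-0.206, ω₂=-0.894
apply F[5]=+10.000 → step 6: x=0.058, v=0.977, θ₁=0.027, ω₁=-0.988, θ₂=-0.226, ω₂=-1.061
apply F[6]=+10.000 → step 7: x=0.079, v=1.147, θ₁=0.005, ω₁=-1.183, θ₂=-0.249, ω₂=-1.220
apply F[7]=+10.000 → step 8: x=0.104, v=1.320, θ₁=-0.021, ω₁=-1.392, θ₂=-0.274, ω₂=-1.369
apply F[8]=+10.000 → step 9: x=0.132, v=1.497, θ₁=-0.051, ω₁=-1.617, θ₂=-0.303, ω₂=-1.504
apply F[9]=+10.000 → step 10: x=0.164, v=1.675, θ₁=-0.085, ω₁=-1.859, θ₂=-0.334, ω₂=-1.621
apply F[10]=+10.000 → step 11: x=0.199, v=1.856, θ₁=-0.125, ω₁=-2.119, θ₂=-0.368, ω₂=-1.717
apply F[11]=+10.000 → step 12: x=0.238, v=2.037, θ₁=-0.170, ω₁=-2.398, θ₂=-0.403, ω₂=-1.788
apply F[12]=+10.000 → step 13: x=0.281, v=2.217, θ₁=-0.221, ω₁=-2.692, θ₂=-0.439, ω₂=-1.832
apply F[13]=+10.000 → step 14: x=0.327, v=2.393, θ₁=-0.278, ω₁=-3.000, θ₂=-0.476, ω₂=-1.846
apply F[14]=+10.000 → step 15: x=0.376, v=2.561, θ₁=-0.341, ω₁=-3.316, θ₂=-0.513, ω₂=-1.834
apply F[15]=+10.000 → step 16: x=0.429, v=2.717, θ₁=-0.411, ω₁=-3.634, θ₂=-0.549, ω₂=-1.801
apply F[16]=+10.000 → step 17: x=0.485, v=2.857, θ₁=-0.486, ω₁=-3.945, θ₂=-0.585, ω₂=-1.757
apply F[17]=+10.000 → step 18: x=0.543, v=2.976, θ₁=-0.568, ω₁=-4.241, θ₂=-0.620, ω₂=-1.718
apply F[18]=+10.000 → step 19: x=0.604, v=3.071, θ₁=-0.656, ω₁=-4.514, θ₂=-0.654, ω₂=-1.702
apply F[19]=+10.000 → step 20: x=0.666, v=3.140, θ₁=-0.749, ω₁=-4.759, θ₂=-0.688, ω₂=-1.727
apply F[20]=+10.000 → step 21: x=0.729, v=3.182, θ₁=-0.846, ω₁=-4.974, θ₂=-0.723, ω₂=-1.810
apply F[21]=+10.000 → step 22: x=0.793, v=3.198, θ₁=-0.947, ω₁=-5.160, θ₂=-0.761, ω₂=-1.963
apply F[22]=+10.000 → step 23: x=0.857, v=3.190, θ₁=-1.052, ω₁=-5.320, θ₂=-0.802, ω₂=-2.194
apply F[23]=+10.000 → step 24: x=0.920, v=3.158, θ₁=-1.160, ω₁=-5.457, θ₂=-0.849, ω₂=-2.506
apply F[24]=+10.000 → step 25: x=0.983, v=3.106, θ₁=-1.270, ω₁=-5.576, θ₂=-0.903, ω₂=-2.901
apply F[25]=+10.000 → step 26: x=1.045, v=3.034, θ₁=-1.383, ω₁=-5.679, θ₂=-0.966, ω₂=-3.379
|θ₂| = 0.654 > 0.641 first at step 19.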